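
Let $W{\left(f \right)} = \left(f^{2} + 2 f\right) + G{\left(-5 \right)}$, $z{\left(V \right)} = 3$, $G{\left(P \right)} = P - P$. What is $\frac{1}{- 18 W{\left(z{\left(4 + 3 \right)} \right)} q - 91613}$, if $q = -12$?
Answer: $- \frac{1}{88373} \approx -1.1316 \cdot 10^{-5}$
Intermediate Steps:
$G{\left(P \right)} = 0$
$W{\left(f \right)} = f^{2} + 2 f$ ($W{\left(f \right)} = \left(f^{2} + 2 f\right) + 0 = f^{2} + 2 f$)
$\frac{1}{- 18 W{\left(z{\left(4 + 3 \right)} \right)} q - 91613} = \frac{1}{- 18 \cdot 3 \left(2 + 3\right) \left(-12\right) - 91613} = \frac{1}{- 18 \cdot 3 \cdot 5 \left(-12\right) - 91613} = \frac{1}{\left(-18\right) 15 \left(-12\right) - 91613} = \frac{1}{\left(-270\right) \left(-12\right) - 91613} = \frac{1}{3240 - 91613} = \frac{1}{-88373} = - \frac{1}{88373}$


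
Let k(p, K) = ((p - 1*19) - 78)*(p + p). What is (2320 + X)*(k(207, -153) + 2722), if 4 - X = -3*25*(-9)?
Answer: 79584038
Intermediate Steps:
k(p, K) = 2*p*(-97 + p) (k(p, K) = ((p - 19) - 78)*(2*p) = ((-19 + p) - 78)*(2*p) = (-97 + p)*(2*p) = 2*p*(-97 + p))
X = -671 (X = 4 - (-3*25)*(-9) = 4 - (-75)*(-9) = 4 - 1*675 = 4 - 675 = -671)
(2320 + X)*(k(207, -153) + 2722) = (2320 - 671)*(2*207*(-97 + 207) + 2722) = 1649*(2*207*110 + 2722) = 1649*(45540 + 2722) = 1649*48262 = 79584038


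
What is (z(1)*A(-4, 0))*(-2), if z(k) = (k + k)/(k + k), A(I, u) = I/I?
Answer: -2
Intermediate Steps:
A(I, u) = 1
z(k) = 1 (z(k) = (2*k)/((2*k)) = (2*k)*(1/(2*k)) = 1)
(z(1)*A(-4, 0))*(-2) = (1*1)*(-2) = 1*(-2) = -2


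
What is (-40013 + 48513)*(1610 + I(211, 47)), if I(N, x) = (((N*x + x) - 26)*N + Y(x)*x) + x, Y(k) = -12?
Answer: 17833093500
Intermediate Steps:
I(N, x) = -11*x + N*(-26 + x + N*x) (I(N, x) = (((N*x + x) - 26)*N - 12*x) + x = (((x + N*x) - 26)*N - 12*x) + x = ((-26 + x + N*x)*N - 12*x) + x = (N*(-26 + x + N*x) - 12*x) + x = (-12*x + N*(-26 + x + N*x)) + x = -11*x + N*(-26 + x + N*x))
(-40013 + 48513)*(1610 + I(211, 47)) = (-40013 + 48513)*(1610 + (-26*211 - 11*47 + 211*47 + 47*211²)) = 8500*(1610 + (-5486 - 517 + 9917 + 47*44521)) = 8500*(1610 + (-5486 - 517 + 9917 + 2092487)) = 8500*(1610 + 2096401) = 8500*2098011 = 17833093500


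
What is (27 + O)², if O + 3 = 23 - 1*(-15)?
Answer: 3844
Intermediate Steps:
O = 35 (O = -3 + (23 - 1*(-15)) = -3 + (23 + 15) = -3 + 38 = 35)
(27 + O)² = (27 + 35)² = 62² = 3844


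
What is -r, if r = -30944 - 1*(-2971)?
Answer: 27973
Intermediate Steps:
r = -27973 (r = -30944 + 2971 = -27973)
-r = -1*(-27973) = 27973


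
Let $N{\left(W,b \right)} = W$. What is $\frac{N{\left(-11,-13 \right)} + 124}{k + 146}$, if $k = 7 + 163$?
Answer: $\frac{113}{316} \approx 0.35759$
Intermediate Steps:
$k = 170$
$\frac{N{\left(-11,-13 \right)} + 124}{k + 146} = \frac{-11 + 124}{170 + 146} = \frac{113}{316}$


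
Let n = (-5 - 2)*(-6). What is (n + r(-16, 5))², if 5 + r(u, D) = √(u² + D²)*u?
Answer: 73305 - 1184*√281 ≈ 53458.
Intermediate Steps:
n = 42 (n = -7*(-6) = 42)
r(u, D) = -5 + u*√(D² + u²) (r(u, D) = -5 + √(u² + D²)*u = -5 + √(D² + u²)*u = -5 + u*√(D² + u²))
(n + r(-16, 5))² = (42 + (-5 - 16*√(5² + (-16)²)))² = (42 + (-5 - 16*√(25 + 256)))² = (42 + (-5 - 16*√281))² = (37 - 16*√281)²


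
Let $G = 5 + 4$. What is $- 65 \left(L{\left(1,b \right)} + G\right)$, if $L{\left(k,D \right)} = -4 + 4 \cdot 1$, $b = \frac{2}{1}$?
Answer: $-585$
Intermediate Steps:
$G = 9$
$b = 2$ ($b = 2 \cdot 1 = 2$)
$L{\left(k,D \right)} = 0$ ($L{\left(k,D \right)} = -4 + 4 = 0$)
$- 65 \left(L{\left(1,b \right)} + G\right) = - 65 \left(0 + 9\right) = \left(-65\right) 9 = -585$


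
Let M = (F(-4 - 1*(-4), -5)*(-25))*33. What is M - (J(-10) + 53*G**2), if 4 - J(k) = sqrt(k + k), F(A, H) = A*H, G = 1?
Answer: -57 + 2*I*sqrt(5) ≈ -57.0 + 4.4721*I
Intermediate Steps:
J(k) = 4 - sqrt(2)*sqrt(k) (J(k) = 4 - sqrt(k + k) = 4 - sqrt(2*k) = 4 - sqrt(2)*sqrt(k))
M = 0 (M = (((-4 - 1*(-4))*(-5))*(-25))*33 = (((-4 + 4)*(-5))*(-25))*33 = ((0*(-5))*(-25))*33 = (0*(-25))*33 = 0*33 = 0)
M - (J(-10) + 53*G**2) = 0 - ((4 - sqrt(2)*sqrt(-10)) + 53*1**2) = 0 - ((4 - sqrt(2)*I*sqrt(10)) + 53*1) = 0 - ((4 - 2*I*sqrt(5)) + 53) = 0 - (57 - 2*I*sqrt(5)) = 0 + (-57 + 2*I*sqrt(5)) = -57 + 2*I*sqrt(5)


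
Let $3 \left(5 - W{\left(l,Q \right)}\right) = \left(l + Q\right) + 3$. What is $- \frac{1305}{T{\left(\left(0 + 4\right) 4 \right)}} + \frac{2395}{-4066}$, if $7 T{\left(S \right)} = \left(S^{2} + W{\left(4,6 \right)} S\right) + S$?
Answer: $- \frac{56729845}{1723984} \approx -32.906$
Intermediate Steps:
$W{\left(l,Q \right)} = 4 - \frac{Q}{3} - \frac{l}{3}$ ($W{\left(l,Q \right)} = 5 - \frac{\left(l + Q\right) + 3}{3} = 5 - \frac{\left(Q + l\right) + 3}{3} = 5 - \frac{3 + Q + l}{3} = 5 - \left(1 + \frac{Q}{3} + \frac{l}{3}\right) = 4 - \frac{Q}{3} - \frac{l}{3}$)
$T{\left(S \right)} = \frac{S^{2}}{7} + \frac{5 S}{21}$ ($T{\left(S \right)} = \frac{\left(S^{2} + \left(4 - 2 - \frac{4}{3}\right) S\right) + S}{7} = \frac{\left(S^{2} + \frac{2 S}{3}\right) + S}{7} = \frac{S^{2} + \frac{5 S}{3}}{7} = \frac{S^{2}}{7} + \frac{5 S}{21}$)
$- \frac{1305}{T{\left(\left(0 + 4\right) 4 \right)}} + \frac{2395}{-4066} = - \frac{1305}{\frac{1}{21} \left(0 + 4\right) 4 \left(5 + 3 \left(0 + 4\right) 4\right)} + \frac{2395}{-4066} = - \frac{1305}{\frac{1}{21} \cdot 4 \cdot 4 \left(5 + 3 \cdot 4 \cdot 4\right)} + 2395 \left(- \frac{1}{4066}\right) = - \frac{1305}{\frac{1}{21} \cdot 16 \left(5 + 3 \cdot 16\right)} - \frac{2395}{4066} = - \frac{1305}{\frac{1}{21} \cdot 16 \left(5 + 48\right)} - \frac{2395}{4066} = - \frac{1305}{\frac{1}{21} \cdot 16 \cdot 53} - \frac{2395}{4066} = - \frac{1305}{\frac{848}{21}} - \frac{2395}{4066} = \left(-1305\right) \frac{21}{848} - \frac{2395}{4066} = - \frac{27405}{848} - \frac{2395}{4066} = - \frac{56729845}{1723984}$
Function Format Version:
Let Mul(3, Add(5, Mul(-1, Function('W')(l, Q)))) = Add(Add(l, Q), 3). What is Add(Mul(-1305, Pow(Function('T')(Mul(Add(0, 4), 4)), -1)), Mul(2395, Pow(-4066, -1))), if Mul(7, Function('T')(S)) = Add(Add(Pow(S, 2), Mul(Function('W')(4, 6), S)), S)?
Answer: Rational(-56729845, 1723984) ≈ -32.906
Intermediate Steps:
Function('W')(l, Q) = Add(4, Mul(Rational(-1, 3), Q), Mul(Rational(-1, 3), l)) (Function('W')(l, Q) = Add(5, Mul(Rational(-1, 3), Add(Add(l, Q), 3))) = Add(5, Mul(Rational(-1, 3), Add(Add(Q, l), 3))) = Add(5, Mul(Rational(-1, 3), Add(3, Q, l))) = Add(5, Add(-1, Mul(Rational(-1, 3), Q), Mul(Rational(-1, 3), l))) = Add(4, Mul(Rational(-1, 3), Q), Mul(Rational(-1, 3), l)))
Function('T')(S) = Add(Mul(Rational(1, 7), Pow(S, 2)), Mul(Rational(5, 21), S)) (Function('T')(S) = Mul(Rational(1, 7), Add(Add(Pow(S, 2), Mul(Add(4, Mul(Rational(-1, 3), 6), Mul(Rational(-1, 3), 4)), S)), S)) = Mul(Rational(1, 7), Add(Add(Pow(S, 2), Mul(Add(4, -2, Rational(-4, 3)), S)), S)) = Mul(Rational(1, 7), Add(Add(Pow(S, 2), Mul(Rational(2, 3), S)), S)) = Mul(Rational(1, 7), Add(Pow(S, 2), Mul(Rational(5, 3), S))) = Add(Mul(Rational(1, 7), Pow(S, 2)), Mul(Rational(5, 21), S)))
Add(Mul(-1305, Pow(Function('T')(Mul(Add(0, 4), 4)), -1)), Mul(2395, Pow(-4066, -1))) = Add(Mul(-1305, Pow(Mul(Rational(1, 21), Mul(Add(0, 4), 4), Add(5, Mul(3, Mul(Add(0, 4), 4)))), -1)), Mul(2395, Pow(-4066, -1))) = Add(Mul(-1305, Pow(Mul(Rational(1, 21), Mul(4, 4), Add(5, Mul(3, Mul(4, 4)))), -1)), Mul(2395, Rational(-1, 4066))) = Add(Mul(-1305, Pow(Mul(Rational(1, 21), 16, Add(5, Mul(3, 16))), -1)), Rational(-2395, 4066)) = Add(Mul(-1305, Pow(Mul(Rational(1, 21), 16, Add(5, 48)), -1)), Rational(-2395, 4066)) = Add(Mul(-1305, Pow(Mul(Rational(1, 21), 16, 53), -1)), Rational(-2395, 4066)) = Add(Mul(-1305, Pow(Rational(848, 21), -1)), Rational(-2395, 4066)) = Add(Mul(-1305, Rational(21, 848)), Rational(-2395, 4066)) = Add(Rational(-27405, 848), Rational(-2395, 4066)) = Rational(-56729845, 1723984)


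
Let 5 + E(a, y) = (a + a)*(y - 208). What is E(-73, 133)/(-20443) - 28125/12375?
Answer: -631470/224873 ≈ -2.8081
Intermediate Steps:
E(a, y) = -5 + 2*a*(-208 + y) (E(a, y) = -5 + (a + a)*(y - 208) = -5 + (2*a)*(-208 + y) = -5 + 2*a*(-208 + y))
E(-73, 133)/(-20443) - 28125/12375 = (-5 - 416*(-73) + 2*(-73)*133)/(-20443) - 28125/12375 = (-5 + 30368 - 19418)*(-1/20443) - 28125*1/12375 = 10945*(-1/20443) - 25/11 = -10945/20443 - 25/11 = -631470/224873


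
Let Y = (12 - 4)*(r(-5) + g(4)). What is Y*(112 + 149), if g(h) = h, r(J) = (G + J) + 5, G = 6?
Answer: 20880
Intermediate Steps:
r(J) = 11 + J (r(J) = (6 + J) + 5 = 11 + J)
Y = 80 (Y = (12 - 4)*((11 - 5) + 4) = 8*(6 + 4) = 8*10 = 80)
Y*(112 + 149) = 80*(112 + 149) = 80*261 = 20880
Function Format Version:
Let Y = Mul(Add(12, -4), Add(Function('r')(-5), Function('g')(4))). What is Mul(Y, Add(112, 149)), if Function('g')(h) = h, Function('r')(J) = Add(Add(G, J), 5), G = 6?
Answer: 20880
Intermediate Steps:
Function('r')(J) = Add(11, J) (Function('r')(J) = Add(Add(6, J), 5) = Add(11, J))
Y = 80 (Y = Mul(Add(12, -4), Add(Add(11, -5), 4)) = Mul(8, Add(6, 4)) = Mul(8, 10) = 80)
Mul(Y, Add(112, 149)) = Mul(80, Add(112, 149)) = Mul(80, 261) = 20880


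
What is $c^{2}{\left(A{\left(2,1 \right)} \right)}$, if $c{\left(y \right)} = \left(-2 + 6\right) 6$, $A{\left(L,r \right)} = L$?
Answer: $576$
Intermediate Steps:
$c{\left(y \right)} = 24$ ($c{\left(y \right)} = 4 \cdot 6 = 24$)
$c^{2}{\left(A{\left(2,1 \right)} \right)} = 24^{2} = 576$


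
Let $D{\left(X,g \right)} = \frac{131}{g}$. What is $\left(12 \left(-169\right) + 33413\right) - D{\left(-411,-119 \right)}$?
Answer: $\frac{3734946}{119} \approx 31386.0$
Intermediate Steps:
$\left(12 \left(-169\right) + 33413\right) - D{\left(-411,-119 \right)} = \left(12 \left(-169\right) + 33413\right) - \frac{131}{-119} = \left(-2028 + 33413\right) - 131 \left(- \frac{1}{119}\right) = 31385 - - \frac{131}{119} = 31385 + \frac{131}{119} = \frac{3734946}{119}$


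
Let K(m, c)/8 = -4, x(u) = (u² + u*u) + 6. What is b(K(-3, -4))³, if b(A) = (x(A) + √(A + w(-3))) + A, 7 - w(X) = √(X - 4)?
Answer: (2022 + √(-25 - I*√7))³ ≈ 8.27e+9 - 6.143e+7*I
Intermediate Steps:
x(u) = 6 + 2*u² (x(u) = (u² + u²) + 6 = 2*u² + 6 = 6 + 2*u²)
K(m, c) = -32 (K(m, c) = 8*(-4) = -32)
w(X) = 7 - √(-4 + X) (w(X) = 7 - √(X - 4) = 7 - √(-4 + X))
b(A) = 6 + A + √(7 + A - I*√7) + 2*A² (b(A) = ((6 + 2*A²) + √(A + (7 - √(-4 - 3)))) + A = ((6 + 2*A²) + √(A + (7 - √(-7)))) + A = ((6 + 2*A²) + √(A + (7 - I*√7))) + A = ((6 + 2*A²) + √(7 + A - I*√7)) + A = (6 + √(7 + A - I*√7) + 2*A²) + A = 6 + A + √(7 + A - I*√7) + 2*A²)
b(K(-3, -4))³ = (6 - 32 + √(7 - 32 - I*√7) + 2*(-32)²)³ = (6 - 32 + √(-25 - I*√7) + 2*1024)³ = (6 - 32 + √(-25 - I*√7) + 2048)³ = (2022 + √(-25 - I*√7))³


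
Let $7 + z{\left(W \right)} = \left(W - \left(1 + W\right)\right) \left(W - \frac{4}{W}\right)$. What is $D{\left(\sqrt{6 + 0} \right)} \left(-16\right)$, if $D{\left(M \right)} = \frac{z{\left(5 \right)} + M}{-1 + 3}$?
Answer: $\frac{448}{5} - 8 \sqrt{6} \approx 70.004$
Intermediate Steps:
$z{\left(W \right)} = -7 - W + \frac{4}{W}$ ($z{\left(W \right)} = -7 + \left(W - \left(1 + W\right)\right) \left(W - \frac{4}{W}\right) = -7 - \left(W - \frac{4}{W}\right) = -7 - W + \frac{4}{W}$)
$D{\left(M \right)} = - \frac{28}{5} + \frac{M}{2}$ ($D{\left(M \right)} = \frac{\left(-7 - 5 + \frac{4}{5}\right) + M}{-1 + 3} = \frac{\left(-7 - 5 + 4 \cdot \frac{1}{5}\right) + M}{2} = \left(\left(-7 - 5 + \frac{4}{5}\right) + M\right) \frac{1}{2} = \left(- \frac{56}{5} + M\right) \frac{1}{2} = - \frac{28}{5} + \frac{M}{2}$)
$D{\left(\sqrt{6 + 0} \right)} \left(-16\right) = \left(- \frac{28}{5} + \frac{\sqrt{6 + 0}}{2}\right) \left(-16\right) = \left(- \frac{28}{5} + \frac{\sqrt{6}}{2}\right) \left(-16\right) = \frac{448}{5} - 8 \sqrt{6}$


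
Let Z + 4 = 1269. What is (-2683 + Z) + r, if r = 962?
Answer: -456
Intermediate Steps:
Z = 1265 (Z = -4 + 1269 = 1265)
(-2683 + Z) + r = (-2683 + 1265) + 962 = -1418 + 962 = -456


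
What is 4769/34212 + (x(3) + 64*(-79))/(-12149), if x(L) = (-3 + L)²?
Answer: 230914453/415641588 ≈ 0.55556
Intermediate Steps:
4769/34212 + (x(3) + 64*(-79))/(-12149) = 4769/34212 + ((-3 + 3)² + 64*(-79))/(-12149) = 4769*(1/34212) + (0² - 5056)*(-1/12149) = 4769/34212 + (0 - 5056)*(-1/12149) = 4769/34212 - 5056*(-1/12149) = 4769/34212 + 5056/12149 = 230914453/415641588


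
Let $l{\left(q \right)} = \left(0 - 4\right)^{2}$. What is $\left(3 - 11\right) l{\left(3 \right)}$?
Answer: $-128$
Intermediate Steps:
$l{\left(q \right)} = 16$ ($l{\left(q \right)} = \left(-4\right)^{2} = 16$)
$\left(3 - 11\right) l{\left(3 \right)} = \left(3 - 11\right) 16 = \left(-8\right) 16 = -128$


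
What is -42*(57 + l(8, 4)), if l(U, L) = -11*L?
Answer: -546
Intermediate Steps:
-42*(57 + l(8, 4)) = -42*(57 - 11*4) = -42*(57 - 44) = -42*13 = -546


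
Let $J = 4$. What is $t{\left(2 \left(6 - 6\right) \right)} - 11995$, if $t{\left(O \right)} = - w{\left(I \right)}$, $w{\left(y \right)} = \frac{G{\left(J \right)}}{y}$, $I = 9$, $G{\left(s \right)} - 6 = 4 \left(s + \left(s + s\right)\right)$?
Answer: $-12001$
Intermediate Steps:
$G{\left(s \right)} = 6 + 12 s$ ($G{\left(s \right)} = 6 + 4 \left(s + \left(s + s\right)\right) = 6 + 4 \left(s + 2 s\right) = 6 + 4 \cdot 3 s = 6 + 12 s$)
$w{\left(y \right)} = \frac{54}{y}$ ($w{\left(y \right)} = \frac{6 + 12 \cdot 4}{y} = \frac{6 + 48}{y} = \frac{54}{y}$)
$t{\left(O \right)} = -6$ ($t{\left(O \right)} = - \frac{54}{9} = \left(-1\right) 6 = -6$)
$t{\left(2 \left(6 - 6\right) \right)} - 11995 = -6 - 11995 = -12001$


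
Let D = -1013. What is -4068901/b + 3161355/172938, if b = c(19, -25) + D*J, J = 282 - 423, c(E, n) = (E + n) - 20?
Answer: -84067992551/8232252322 ≈ -10.212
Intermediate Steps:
c(E, n) = -20 + E + n
J = -141
b = 142807 (b = (-20 + 19 - 25) - 1013*(-141) = -26 + 142833 = 142807)
-4068901/b + 3161355/172938 = -4068901/142807 + 3161355/172938 = -4068901*1/142807 + 3161355*(1/172938) = -4068901/142807 + 1053785/57646 = -84067992551/8232252322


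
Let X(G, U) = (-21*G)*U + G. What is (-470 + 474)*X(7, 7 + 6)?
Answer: -7616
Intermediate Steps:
X(G, U) = G - 21*G*U (X(G, U) = -21*G*U + G = G - 21*G*U)
(-470 + 474)*X(7, 7 + 6) = (-470 + 474)*(7*(1 - 21*(7 + 6))) = 4*(7*(1 - 21*13)) = 4*(7*(1 - 273)) = 4*(7*(-272)) = 4*(-1904) = -7616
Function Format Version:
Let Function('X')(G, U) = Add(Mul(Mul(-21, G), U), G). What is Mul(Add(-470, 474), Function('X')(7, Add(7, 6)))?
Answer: -7616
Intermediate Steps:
Function('X')(G, U) = Add(G, Mul(-21, G, U)) (Function('X')(G, U) = Add(Mul(-21, G, U), G) = Add(G, Mul(-21, G, U)))
Mul(Add(-470, 474), Function('X')(7, Add(7, 6))) = Mul(Add(-470, 474), Mul(7, Add(1, Mul(-21, Add(7, 6))))) = Mul(4, Mul(7, Add(1, Mul(-21, 13)))) = Mul(4, Mul(7, Add(1, -273))) = Mul(4, Mul(7, -272)) = Mul(4, -1904) = -7616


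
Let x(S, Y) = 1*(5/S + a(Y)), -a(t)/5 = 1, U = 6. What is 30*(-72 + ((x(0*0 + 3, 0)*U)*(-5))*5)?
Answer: 12840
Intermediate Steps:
a(t) = -5 (a(t) = -5*1 = -5)
x(S, Y) = -5 + 5/S (x(S, Y) = 1*(5/S - 5) = 1*(-5 + 5/S) = -5 + 5/S)
30*(-72 + ((x(0*0 + 3, 0)*U)*(-5))*5) = 30*(-72 + (((-5 + 5/(0*0 + 3))*6)*(-5))*5) = 30*(-72 + (((-5 + 5/(0 + 3))*6)*(-5))*5) = 30*(-72 + (((-5 + 5/3)*6)*(-5))*5) = 30*(-72 + (-10/3*6*(-5))*5) = 30*(-72 - 20*(-5)*5) = 30*(-72 + 100*5) = 30*(-72 + 500) = 30*428 = 12840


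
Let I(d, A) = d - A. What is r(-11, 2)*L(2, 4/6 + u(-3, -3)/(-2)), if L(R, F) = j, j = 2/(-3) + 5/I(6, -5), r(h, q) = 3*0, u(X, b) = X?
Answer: 0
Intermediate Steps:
r(h, q) = 0
j = -7/33 (j = 2/(-3) + 5/(6 - 1*(-5)) = 2*(-⅓) + 5/(6 + 5) = -⅔ + 5/11 = -7/33 ≈ -0.21212)
L(R, F) = -7/33
r(-11, 2)*L(2, 4/6 + u(-3, -3)/(-2)) = 0*(-7/33) = 0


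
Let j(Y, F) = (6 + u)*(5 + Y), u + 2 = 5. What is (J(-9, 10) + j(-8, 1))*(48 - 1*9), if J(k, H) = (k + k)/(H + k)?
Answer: -1755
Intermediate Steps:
u = 3 (u = -2 + 5 = 3)
J(k, H) = 2*k/(H + k) (J(k, H) = (2*k)/(H + k) = 2*k/(H + k))
j(Y, F) = 45 + 9*Y (j(Y, F) = (6 + 3)*(5 + Y) = 9*(5 + Y) = 45 + 9*Y)
(J(-9, 10) + j(-8, 1))*(48 - 1*9) = (2*(-9)/(10 - 9) + (45 + 9*(-8)))*(48 - 1*9) = (2*(-9)/1 + (45 - 72))*(48 - 9) = (2*(-9)*1 - 27)*39 = (-18 - 27)*39 = -45*39 = -1755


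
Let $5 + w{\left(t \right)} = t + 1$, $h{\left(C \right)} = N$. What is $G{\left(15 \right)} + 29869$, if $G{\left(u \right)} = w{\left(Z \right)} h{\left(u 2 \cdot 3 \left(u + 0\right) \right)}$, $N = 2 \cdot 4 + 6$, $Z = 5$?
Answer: $29883$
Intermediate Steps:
$N = 14$ ($N = 8 + 6 = 14$)
$h{\left(C \right)} = 14$
$w{\left(t \right)} = -4 + t$ ($w{\left(t \right)} = -5 + \left(t + 1\right) = -5 + \left(1 + t\right) = -4 + t$)
$G{\left(u \right)} = 14$ ($G{\left(u \right)} = \left(-4 + 5\right) 14 = 1 \cdot 14 = 14$)
$G{\left(15 \right)} + 29869 = 14 + 29869 = 29883$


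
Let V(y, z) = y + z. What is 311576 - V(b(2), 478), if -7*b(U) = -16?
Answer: 2177670/7 ≈ 3.1110e+5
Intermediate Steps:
b(U) = 16/7 (b(U) = -⅐*(-16) = 16/7)
311576 - V(b(2), 478) = 311576 - (16/7 + 478) = 311576 - 1*3362/7 = 311576 - 3362/7 = 2177670/7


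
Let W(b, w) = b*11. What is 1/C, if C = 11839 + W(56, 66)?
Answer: 1/12455 ≈ 8.0289e-5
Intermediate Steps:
W(b, w) = 11*b
C = 12455 (C = 11839 + 11*56 = 11839 + 616 = 12455)
1/C = 1/12455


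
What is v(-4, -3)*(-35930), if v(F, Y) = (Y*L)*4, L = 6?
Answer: 2586960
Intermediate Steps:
v(F, Y) = 24*Y (v(F, Y) = (Y*6)*4 = (6*Y)*4 = 24*Y)
v(-4, -3)*(-35930) = (24*(-3))*(-35930) = -72*(-35930) = 2586960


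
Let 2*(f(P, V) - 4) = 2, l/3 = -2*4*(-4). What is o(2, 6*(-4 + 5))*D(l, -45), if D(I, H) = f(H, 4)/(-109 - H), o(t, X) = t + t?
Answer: -5/16 ≈ -0.31250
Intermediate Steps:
l = 96 (l = 3*(-2*4*(-4)) = 3*(-8*(-4)) = 3*32 = 96)
f(P, V) = 5 (f(P, V) = 4 + (1/2)*2 = 4 + 1 = 5)
o(t, X) = 2*t
D(I, H) = 5/(-109 - H)
o(2, 6*(-4 + 5))*D(l, -45) = (2*2)*(-5/(109 - 45)) = 4*(-5/64) = -5/16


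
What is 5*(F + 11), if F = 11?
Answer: 110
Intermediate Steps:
5*(F + 11) = 5*(11 + 11) = 5*22 = 110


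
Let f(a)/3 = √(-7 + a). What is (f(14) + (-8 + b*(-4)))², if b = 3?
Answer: 463 - 120*√7 ≈ 145.51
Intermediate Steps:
f(a) = 3*√(-7 + a)
(f(14) + (-8 + b*(-4)))² = (3*√(-7 + 14) + (-8 + 3*(-4)))² = (3*√7 + (-8 - 12))² = (3*√7 - 20)² = (-20 + 3*√7)²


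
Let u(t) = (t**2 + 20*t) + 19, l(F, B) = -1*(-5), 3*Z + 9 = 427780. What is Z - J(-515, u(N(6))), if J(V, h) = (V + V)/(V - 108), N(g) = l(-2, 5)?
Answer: 266498243/1869 ≈ 1.4259e+5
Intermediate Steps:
Z = 427771/3 (Z = -3 + (1/3)*427780 = -3 + 427780/3 = 427771/3 ≈ 1.4259e+5)
l(F, B) = 5
N(g) = 5
u(t) = 19 + t**2 + 20*t
J(V, h) = 2*V/(-108 + V) (J(V, h) = (2*V)/(-108 + V) = 2*V/(-108 + V))
Z - J(-515, u(N(6))) = 427771/3 - 2*(-515)/(-108 - 515) = 427771/3 - 2*(-515)/(-623) = 427771/3 - 2*(-515)*(-1)/623 = 427771/3 - 1*1030/623 = 427771/3 - 1030/623 = 266498243/1869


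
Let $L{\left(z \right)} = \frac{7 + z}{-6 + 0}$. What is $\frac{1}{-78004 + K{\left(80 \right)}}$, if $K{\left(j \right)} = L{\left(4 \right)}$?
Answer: $- \frac{6}{468035} \approx -1.282 \cdot 10^{-5}$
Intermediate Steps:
$L{\left(z \right)} = - \frac{7}{6} - \frac{z}{6}$ ($L{\left(z \right)} = \frac{7 + z}{-6} = \left(7 + z\right) \left(- \frac{1}{6}\right) = - \frac{7}{6} - \frac{z}{6}$)
$K{\left(j \right)} = - \frac{11}{6}$ ($K{\left(j \right)} = - \frac{7}{6} - \frac{2}{3} = - \frac{11}{6}$)
$\frac{1}{-78004 + K{\left(80 \right)}} = \frac{1}{-78004 - \frac{11}{6}} = \frac{1}{- \frac{468035}{6}} = - \frac{6}{468035}$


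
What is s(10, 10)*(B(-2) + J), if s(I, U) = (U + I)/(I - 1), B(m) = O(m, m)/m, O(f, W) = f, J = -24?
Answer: -460/9 ≈ -51.111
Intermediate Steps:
B(m) = 1 (B(m) = m/m = 1)
s(I, U) = (I + U)/(-1 + I)
s(10, 10)*(B(-2) + J) = ((10 + 10)/(-1 + 10))*(1 - 24) = (20/9)*(-23) = -460/9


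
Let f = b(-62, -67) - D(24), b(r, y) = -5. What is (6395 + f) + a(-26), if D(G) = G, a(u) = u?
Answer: 6340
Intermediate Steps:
f = -29 (f = -5 - 1*24 = -5 - 24 = -29)
(6395 + f) + a(-26) = (6395 - 29) - 26 = 6366 - 26 = 6340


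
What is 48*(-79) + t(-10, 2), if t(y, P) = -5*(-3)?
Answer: -3777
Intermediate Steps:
t(y, P) = 15
48*(-79) + t(-10, 2) = 48*(-79) + 15 = -3792 + 15 = -3777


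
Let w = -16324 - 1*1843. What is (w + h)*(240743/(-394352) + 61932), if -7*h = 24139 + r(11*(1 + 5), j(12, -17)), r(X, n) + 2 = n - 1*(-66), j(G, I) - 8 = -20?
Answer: -231039378856660/172529 ≈ -1.3391e+9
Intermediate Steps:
j(G, I) = -12 (j(G, I) = 8 - 20 = -12)
r(X, n) = 64 + n (r(X, n) = -2 + (n - 1*(-66)) = -2 + (n + 66) = -2 + (66 + n) = 64 + n)
w = -18167 (w = -16324 - 1843 = -18167)
h = -24191/7 (h = -(24139 + (64 - 12))/7 = -(24139 + 52)/7 = -⅐*24191 = -24191/7 ≈ -3455.9)
(w + h)*(240743/(-394352) + 61932) = (-18167 - 24191/7)*(240743/(-394352) + 61932) = -151360*(240743*(-1/394352) + 61932)/7 = -151360*(-240743/394352 + 61932)/7 = -151360/7*24422767321/394352 = -231039378856660/172529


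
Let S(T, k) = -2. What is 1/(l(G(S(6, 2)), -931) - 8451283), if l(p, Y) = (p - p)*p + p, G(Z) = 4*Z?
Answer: -1/8451291 ≈ -1.1833e-7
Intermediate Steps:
l(p, Y) = p (l(p, Y) = 0*p + p = 0 + p = p)
1/(l(G(S(6, 2)), -931) - 8451283) = 1/(4*(-2) - 8451283) = 1/(-8 - 8451283) = 1/(-8451291) = -1/8451291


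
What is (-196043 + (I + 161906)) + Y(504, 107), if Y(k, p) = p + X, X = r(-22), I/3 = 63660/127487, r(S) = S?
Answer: -4340996344/127487 ≈ -34051.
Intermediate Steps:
I = 190980/127487 (I = 3*(63660/127487) = 190980/127487 ≈ 1.4980)
X = -22
Y(k, p) = -22 + p (Y(k, p) = p - 22 = -22 + p)
(-196043 + (I + 161906)) + Y(504, 107) = (-196043 + (190980/127487 + 161906)) + (-22 + 107) = (-196043 + 20641101202/127487) + 85 = -4351832739/127487 + 85 = -4340996344/127487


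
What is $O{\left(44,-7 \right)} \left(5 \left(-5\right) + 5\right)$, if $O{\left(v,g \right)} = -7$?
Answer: $140$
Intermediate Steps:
$O{\left(44,-7 \right)} \left(5 \left(-5\right) + 5\right) = - 7 \left(5 \left(-5\right) + 5\right) = - 7 \left(-25 + 5\right) = \left(-7\right) \left(-20\right) = 140$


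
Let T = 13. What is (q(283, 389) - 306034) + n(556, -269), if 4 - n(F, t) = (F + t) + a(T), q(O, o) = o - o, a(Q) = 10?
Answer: -306327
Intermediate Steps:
q(O, o) = 0
n(F, t) = -6 - F - t (n(F, t) = 4 - ((F + t) + 10) = 4 - (10 + F + t) = 4 + (-10 - F - t) = -6 - F - t)
(q(283, 389) - 306034) + n(556, -269) = (0 - 306034) + (-6 - 1*556 - 1*(-269)) = -306034 + (-6 - 556 + 269) = -306034 - 293 = -306327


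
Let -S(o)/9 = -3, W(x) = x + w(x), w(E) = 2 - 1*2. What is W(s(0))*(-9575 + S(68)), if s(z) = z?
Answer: 0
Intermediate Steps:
w(E) = 0 (w(E) = 2 - 2 = 0)
W(x) = x (W(x) = x + 0 = x)
S(o) = 27 (S(o) = -9*(-3) = 27)
W(s(0))*(-9575 + S(68)) = 0*(-9575 + 27) = 0*(-9548) = 0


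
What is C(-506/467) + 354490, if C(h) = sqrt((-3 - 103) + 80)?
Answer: 354490 + I*sqrt(26) ≈ 3.5449e+5 + 5.099*I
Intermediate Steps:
C(h) = I*sqrt(26) (C(h) = sqrt(-106 + 80) = sqrt(-26) = I*sqrt(26))
C(-506/467) + 354490 = I*sqrt(26) + 354490 = 354490 + I*sqrt(26)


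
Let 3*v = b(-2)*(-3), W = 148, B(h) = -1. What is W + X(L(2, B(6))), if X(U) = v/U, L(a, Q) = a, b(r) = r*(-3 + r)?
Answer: 143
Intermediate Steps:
v = -10 (v = (-2*(-3 - 2)*(-3))/3 = (-2*(-5)*(-3))/3 = (10*(-3))/3 = (⅓)*(-30) = -10)
X(U) = -10/U
W + X(L(2, B(6))) = 148 - 10/2 = 148 - 10*½ = 148 - 5 = 143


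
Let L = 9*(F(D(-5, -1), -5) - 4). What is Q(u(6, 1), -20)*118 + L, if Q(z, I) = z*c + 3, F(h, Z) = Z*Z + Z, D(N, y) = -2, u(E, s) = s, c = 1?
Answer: 616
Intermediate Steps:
F(h, Z) = Z + Z² (F(h, Z) = Z² + Z = Z + Z²)
Q(z, I) = 3 + z (Q(z, I) = z*1 + 3 = z + 3 = 3 + z)
L = 144 (L = 9*(-5*(1 - 5) - 4) = 9*(-5*(-4) - 4) = 9*(20 - 4) = 9*16 = 144)
Q(u(6, 1), -20)*118 + L = (3 + 1)*118 + 144 = 4*118 + 144 = 472 + 144 = 616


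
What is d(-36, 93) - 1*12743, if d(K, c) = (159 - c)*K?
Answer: -15119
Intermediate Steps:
d(K, c) = K*(159 - c)
d(-36, 93) - 1*12743 = -36*(159 - 1*93) - 1*12743 = -36*(159 - 93) - 12743 = -36*66 - 12743 = -2376 - 12743 = -15119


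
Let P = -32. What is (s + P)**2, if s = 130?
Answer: 9604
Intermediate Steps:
(s + P)**2 = (130 - 32)**2 = 98**2 = 9604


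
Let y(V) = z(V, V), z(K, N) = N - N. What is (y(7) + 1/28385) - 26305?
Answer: -746667424/28385 ≈ -26305.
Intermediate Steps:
z(K, N) = 0
y(V) = 0
(y(7) + 1/28385) - 26305 = (0 + 1/28385) - 26305 = 1/28385 - 26305 = -746667424/28385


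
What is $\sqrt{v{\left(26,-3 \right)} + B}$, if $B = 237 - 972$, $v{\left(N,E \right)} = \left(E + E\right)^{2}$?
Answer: $i \sqrt{699} \approx 26.439 i$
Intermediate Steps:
$v{\left(N,E \right)} = 4 E^{2}$ ($v{\left(N,E \right)} = \left(2 E\right)^{2} = 4 E^{2}$)
$B = -735$ ($B = 237 - 972 = -735$)
$\sqrt{v{\left(26,-3 \right)} + B} = \sqrt{4 \left(-3\right)^{2} - 735} = \sqrt{4 \cdot 9 - 735} = \sqrt{36 - 735} = \sqrt{-699} = i \sqrt{699}$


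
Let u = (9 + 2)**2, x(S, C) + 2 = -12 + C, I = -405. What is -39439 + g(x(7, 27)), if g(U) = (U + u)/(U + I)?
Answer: -7730111/196 ≈ -39439.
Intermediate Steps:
x(S, C) = -14 + C (x(S, C) = -2 + (-12 + C) = -14 + C)
u = 121 (u = 11**2 = 121)
g(U) = (121 + U)/(-405 + U) (g(U) = (U + 121)/(U - 405) = (121 + U)/(-405 + U))
-39439 + g(x(7, 27)) = -39439 + (121 + (-14 + 27))/(-405 + (-14 + 27)) = -39439 + (121 + 13)/(-405 + 13) = -39439 + 134/(-392) = -39439 - 1/392*134 = -39439 - 67/196 = -7730111/196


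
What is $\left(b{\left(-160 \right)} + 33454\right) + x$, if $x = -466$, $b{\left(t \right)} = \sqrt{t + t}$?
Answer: $32988 + 8 i \sqrt{5} \approx 32988.0 + 17.889 i$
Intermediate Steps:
$b{\left(t \right)} = \sqrt{2} \sqrt{t}$ ($b{\left(t \right)} = \sqrt{2 t} = \sqrt{2} \sqrt{t}$)
$\left(b{\left(-160 \right)} + 33454\right) + x = \left(\sqrt{2} \sqrt{-160} + 33454\right) - 466 = \left(\sqrt{2} \cdot 4 i \sqrt{10} + 33454\right) - 466 = \left(8 i \sqrt{5} + 33454\right) - 466 = \left(33454 + 8 i \sqrt{5}\right) - 466 = 32988 + 8 i \sqrt{5}$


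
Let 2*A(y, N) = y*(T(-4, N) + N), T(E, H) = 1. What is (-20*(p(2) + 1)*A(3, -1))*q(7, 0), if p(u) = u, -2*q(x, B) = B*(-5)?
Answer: 0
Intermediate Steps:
q(x, B) = 5*B/2 (q(x, B) = -B*(-5)/2 = -(-5)*B/2 = 5*B/2)
A(y, N) = y*(1 + N)/2 (A(y, N) = (y*(1 + N))/2 = y*(1 + N)/2)
(-20*(p(2) + 1)*A(3, -1))*q(7, 0) = (-20*(2 + 1)*(½)*3*(1 - 1))*((5/2)*0) = -60*(½)*3*0*0 = -60*0*0 = -20*0*0 = 0*0 = 0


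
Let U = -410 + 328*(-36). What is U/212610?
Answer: -6109/106305 ≈ -0.057467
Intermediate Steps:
U = -12218 (U = -410 - 11808 = -12218)
U/212610 = -12218/212610 = -12218*1/212610 = -6109/106305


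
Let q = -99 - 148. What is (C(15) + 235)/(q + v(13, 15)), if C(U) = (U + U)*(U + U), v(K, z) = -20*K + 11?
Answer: -1135/496 ≈ -2.2883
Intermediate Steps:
q = -247
v(K, z) = 11 - 20*K
C(U) = 4*U**2 (C(U) = (2*U)*(2*U) = 4*U**2)
(C(15) + 235)/(q + v(13, 15)) = (4*15**2 + 235)/(-247 + (11 - 20*13)) = (4*225 + 235)/(-247 + (11 - 260)) = (900 + 235)/(-247 - 249) = 1135/(-496) = 1135*(-1/496) = -1135/496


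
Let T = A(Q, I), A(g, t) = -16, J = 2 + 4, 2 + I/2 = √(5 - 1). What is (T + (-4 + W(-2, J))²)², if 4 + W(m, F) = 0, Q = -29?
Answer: 2304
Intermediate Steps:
I = 0 (I = -4 + 2*√(5 - 1) = -4 + 2*√4 = -4 + 2*2 = -4 + 4 = 0)
J = 6
W(m, F) = -4 (W(m, F) = -4 + 0 = -4)
T = -16
(T + (-4 + W(-2, J))²)² = (-16 + (-4 - 4)²)² = (-16 + (-8)²)² = (-16 + 64)² = 48² = 2304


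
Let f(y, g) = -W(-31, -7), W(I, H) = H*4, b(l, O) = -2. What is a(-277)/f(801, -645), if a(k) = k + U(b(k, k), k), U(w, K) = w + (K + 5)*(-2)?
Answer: 265/28 ≈ 9.4643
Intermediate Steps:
W(I, H) = 4*H
U(w, K) = -10 + w - 2*K (U(w, K) = w + (5 + K)*(-2) = w + (-10 - 2*K) = -10 + w - 2*K)
a(k) = -12 - k (a(k) = k + (-10 - 2 - 2*k) = k + (-12 - 2*k) = -12 - k)
f(y, g) = 28 (f(y, g) = -4*(-7) = -1*(-28) = 28)
a(-277)/f(801, -645) = (-12 - 1*(-277))/28 = (-12 + 277)*(1/28) = 265*(1/28) = 265/28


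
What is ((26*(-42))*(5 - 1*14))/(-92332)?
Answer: -2457/23083 ≈ -0.10644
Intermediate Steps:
((26*(-42))*(5 - 1*14))/(-92332) = -1092*(5 - 14)*(-1/92332) = -1092*(-9)*(-1/92332) = 9828*(-1/92332) = -2457/23083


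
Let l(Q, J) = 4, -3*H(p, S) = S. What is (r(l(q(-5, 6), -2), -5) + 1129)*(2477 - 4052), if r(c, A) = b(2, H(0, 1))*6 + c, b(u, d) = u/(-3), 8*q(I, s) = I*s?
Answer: -1778175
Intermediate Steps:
H(p, S) = -S/3
q(I, s) = I*s/8 (q(I, s) = (I*s)/8 = I*s/8)
b(u, d) = -u/3
r(c, A) = -4 + c (r(c, A) = -⅓*2*6 + c = -⅔*6 + c = -4 + c)
(r(l(q(-5, 6), -2), -5) + 1129)*(2477 - 4052) = ((-4 + 4) + 1129)*(2477 - 4052) = (0 + 1129)*(-1575) = 1129*(-1575) = -1778175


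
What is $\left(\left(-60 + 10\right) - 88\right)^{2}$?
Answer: $19044$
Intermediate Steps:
$\left(\left(-60 + 10\right) - 88\right)^{2} = \left(-50 - 88\right)^{2} = \left(-138\right)^{2} = 19044$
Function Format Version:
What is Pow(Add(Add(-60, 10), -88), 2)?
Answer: 19044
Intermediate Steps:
Pow(Add(Add(-60, 10), -88), 2) = Pow(Add(-50, -88), 2) = Pow(-138, 2) = 19044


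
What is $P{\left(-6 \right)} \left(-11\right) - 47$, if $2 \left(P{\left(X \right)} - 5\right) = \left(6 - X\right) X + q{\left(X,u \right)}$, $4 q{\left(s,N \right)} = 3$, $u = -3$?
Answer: $\frac{2319}{8} \approx 289.88$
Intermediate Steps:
$q{\left(s,N \right)} = \frac{3}{4}$ ($q{\left(s,N \right)} = \frac{1}{4} \cdot 3 = \frac{3}{4}$)
$P{\left(X \right)} = \frac{43}{8} + \frac{X \left(6 - X\right)}{2}$ ($P{\left(X \right)} = 5 + \frac{\left(6 - X\right) X + \frac{3}{4}}{2} = 5 + \frac{X \left(6 - X\right) + \frac{3}{4}}{2} = 5 + \frac{\frac{3}{4} + X \left(6 - X\right)}{2} = 5 + \left(\frac{3}{8} + \frac{X \left(6 - X\right)}{2}\right) = \frac{43}{8} + \frac{X \left(6 - X\right)}{2}$)
$P{\left(-6 \right)} \left(-11\right) - 47 = \left(\frac{43}{8} + 3 \left(-6\right) - \frac{\left(-6\right)^{2}}{2}\right) \left(-11\right) - 47 = \left(\frac{43}{8} - 18 - 18\right) \left(-11\right) - 47 = \left(- \frac{245}{8}\right) \left(-11\right) - 47 = \frac{2695}{8} - 47 = \frac{2319}{8}$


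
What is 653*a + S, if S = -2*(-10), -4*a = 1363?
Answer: -889959/4 ≈ -2.2249e+5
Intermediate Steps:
a = -1363/4 (a = -¼*1363 = -1363/4 ≈ -340.75)
S = 20
653*a + S = 653*(-1363/4) + 20 = -890039/4 + 20 = -889959/4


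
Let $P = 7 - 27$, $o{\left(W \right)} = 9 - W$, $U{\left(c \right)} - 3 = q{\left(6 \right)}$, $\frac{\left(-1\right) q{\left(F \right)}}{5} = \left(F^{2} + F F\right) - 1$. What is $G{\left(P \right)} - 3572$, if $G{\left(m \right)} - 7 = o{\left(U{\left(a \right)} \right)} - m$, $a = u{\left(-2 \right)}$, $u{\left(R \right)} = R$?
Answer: $-3184$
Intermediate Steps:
$a = -2$
$q{\left(F \right)} = 5 - 10 F^{2}$ ($q{\left(F \right)} = - 5 \left(\left(F^{2} + F F\right) - 1\right) = - 5 \left(\left(F^{2} + F^{2}\right) - 1\right) = - 5 \left(2 F^{2} - 1\right) = - 5 \left(-1 + 2 F^{2}\right) = 5 - 10 F^{2}$)
$U{\left(c \right)} = -352$ ($U{\left(c \right)} = 3 + \left(5 - 10 \cdot 6^{2}\right) = 3 + \left(5 - 360\right) = 3 - 355 = -352$)
$P = -20$ ($P = 7 - 27 = -20$)
$G{\left(m \right)} = 368 - m$ ($G{\left(m \right)} = 7 - \left(-361 + m\right) = 368 - m$)
$G{\left(P \right)} - 3572 = \left(368 - -20\right) - 3572 = \left(368 + 20\right) - 3572 = 388 - 3572 = -3184$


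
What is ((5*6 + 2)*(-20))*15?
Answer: -9600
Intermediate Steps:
((5*6 + 2)*(-20))*15 = ((30 + 2)*(-20))*15 = (32*(-20))*15 = -640*15 = -9600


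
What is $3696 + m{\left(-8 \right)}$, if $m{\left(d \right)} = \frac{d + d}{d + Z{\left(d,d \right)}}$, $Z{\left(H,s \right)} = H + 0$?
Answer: $3697$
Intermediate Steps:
$Z{\left(H,s \right)} = H$
$m{\left(d \right)} = 1$ ($m{\left(d \right)} = \frac{d + d}{d + d} = \frac{2 d}{2 d} = 2 d \frac{1}{2 d} = 1$)
$3696 + m{\left(-8 \right)} = 3696 + 1 = 3697$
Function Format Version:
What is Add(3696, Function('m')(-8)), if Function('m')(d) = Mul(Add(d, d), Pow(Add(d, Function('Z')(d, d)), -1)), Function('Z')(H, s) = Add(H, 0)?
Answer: 3697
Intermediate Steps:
Function('Z')(H, s) = H
Function('m')(d) = 1 (Function('m')(d) = Mul(Add(d, d), Pow(Add(d, d), -1)) = Mul(Mul(2, d), Pow(Mul(2, d), -1)) = Mul(Mul(2, d), Mul(Rational(1, 2), Pow(d, -1))) = 1)
Add(3696, Function('m')(-8)) = Add(3696, 1) = 3697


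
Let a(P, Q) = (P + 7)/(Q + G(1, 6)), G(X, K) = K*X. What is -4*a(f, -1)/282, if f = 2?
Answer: -6/235 ≈ -0.025532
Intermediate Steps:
a(P, Q) = (7 + P)/(6 + Q) (a(P, Q) = (P + 7)/(Q + 6*1) = (7 + P)/(Q + 6) = (7 + P)/(6 + Q))
-4*a(f, -1)/282 = -4*(7 + 2)/(6 - 1)/282 = -4*9/5*(1/282) = -36/5*1/282 = -6/235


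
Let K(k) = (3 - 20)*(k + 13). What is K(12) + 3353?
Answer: 2928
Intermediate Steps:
K(k) = -221 - 17*k (K(k) = -17*(13 + k) = -221 - 17*k)
K(12) + 3353 = (-221 - 17*12) + 3353 = (-221 - 204) + 3353 = -425 + 3353 = 2928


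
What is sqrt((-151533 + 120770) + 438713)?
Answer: 5*sqrt(16318) ≈ 638.71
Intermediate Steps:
sqrt((-151533 + 120770) + 438713) = sqrt(-30763 + 438713) = sqrt(407950) = 5*sqrt(16318)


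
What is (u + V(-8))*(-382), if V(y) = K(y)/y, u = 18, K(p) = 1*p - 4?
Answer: -7449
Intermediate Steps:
K(p) = -4 + p (K(p) = p - 4 = -4 + p)
V(y) = (-4 + y)/y
(u + V(-8))*(-382) = (18 + (-4 - 8)/(-8))*(-382) = (18 - 1/8*(-12))*(-382) = (18 + 3/2)*(-382) = (39/2)*(-382) = -7449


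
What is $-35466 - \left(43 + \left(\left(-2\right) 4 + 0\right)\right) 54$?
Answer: $-37356$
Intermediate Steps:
$-35466 - \left(43 + \left(\left(-2\right) 4 + 0\right)\right) 54 = -35466 - \left(43 + \left(-8 + 0\right)\right) 54 = -35466 - \left(43 - 8\right) 54 = -35466 - 35 \cdot 54 = -35466 - 1890 = -37356$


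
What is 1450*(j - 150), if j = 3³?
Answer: -178350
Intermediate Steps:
j = 27
1450*(j - 150) = 1450*(27 - 150) = 1450*(-123) = -178350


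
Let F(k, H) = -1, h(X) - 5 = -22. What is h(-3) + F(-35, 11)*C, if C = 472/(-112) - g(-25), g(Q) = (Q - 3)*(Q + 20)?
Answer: 1781/14 ≈ 127.21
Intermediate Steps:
g(Q) = (-3 + Q)*(20 + Q)
h(X) = -17 (h(X) = 5 - 22 = -17)
C = -2019/14 (C = 472/(-112) - (-60 + (-25)² + 17*(-25)) = 472*(-1/112) - (-60 + 625 - 425) = -59/14 - 1*140 = -59/14 - 140 = -2019/14 ≈ -144.21)
h(-3) + F(-35, 11)*C = -17 - 1*(-2019/14) = -17 + 2019/14 = 1781/14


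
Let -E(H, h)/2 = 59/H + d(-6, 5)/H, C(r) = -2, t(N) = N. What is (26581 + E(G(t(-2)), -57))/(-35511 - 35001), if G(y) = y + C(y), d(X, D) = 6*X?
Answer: -53185/141024 ≈ -0.37713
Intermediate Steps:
G(y) = -2 + y (G(y) = y - 2 = -2 + y)
E(H, h) = -46/H (E(H, h) = -2*(59/H + (6*(-6))/H) = -2*(59/H - 36/H) = -46/H)
(26581 + E(G(t(-2)), -57))/(-35511 - 35001) = (26581 - 46/(-2 - 2))/(-35511 - 35001) = (26581 - 46/(-4))/(-70512) = (26581 - 46*(-¼))*(-1/70512) = (26581 + 23/2)*(-1/70512) = (53185/2)*(-1/70512) = -53185/141024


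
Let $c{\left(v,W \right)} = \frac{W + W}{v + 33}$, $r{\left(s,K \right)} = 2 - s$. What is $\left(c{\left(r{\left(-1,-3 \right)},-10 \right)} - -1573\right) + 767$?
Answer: $\frac{21055}{9} \approx 2339.4$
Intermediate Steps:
$c{\left(v,W \right)} = \frac{2 W}{33 + v}$
$\left(c{\left(r{\left(-1,-3 \right)},-10 \right)} - -1573\right) + 767 = \left(2 \left(-10\right) \frac{1}{33 + \left(2 - -1\right)} - -1573\right) + 767 = \left(2 \left(-10\right) \frac{1}{33 + \left(2 + 1\right)} + 1573\right) + 767 = \left(2 \left(-10\right) \frac{1}{33 + 3} + 1573\right) + 767 = \left(2 \left(-10\right) \frac{1}{36} + 1573\right) + 767 = \left(- \frac{5}{9} + 1573\right) + 767 = \frac{14152}{9} + 767 = \frac{21055}{9}$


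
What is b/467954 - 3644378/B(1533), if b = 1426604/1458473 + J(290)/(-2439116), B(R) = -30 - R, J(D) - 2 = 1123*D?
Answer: 758346073143744922496165/325239289504583282817 ≈ 2331.7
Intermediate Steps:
J(D) = 2 + 1123*D
b = 751167205802/889346207467 (b = 1426604/1458473 + (2 + 1123*290)/(-2439116) = 1426604*(1/1458473) + (2 + 325670)*(-1/2439116) = 1426604/1458473 + 325672*(-1/2439116) = 1426604/1458473 - 81418/609779 = 751167205802/889346207467 ≈ 0.84463)
b/467954 - 3644378/B(1533) = (751167205802/889346207467)/467954 - 3644378/(-30 - 1*1533) = (751167205802/889346207467)*(1/467954) - 3644378/(-30 - 1533) = 375583602901/208086557584506259 - 3644378/(-1563) = 375583602901/208086557584506259 - 3644378*(-1/1563) = 375583602901/208086557584506259 + 3644378/1563 = 758346073143744922496165/325239289504583282817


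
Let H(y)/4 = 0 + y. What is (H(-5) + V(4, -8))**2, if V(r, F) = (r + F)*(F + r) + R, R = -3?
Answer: 49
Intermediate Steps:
V(r, F) = -3 + (F + r)**2 (V(r, F) = (r + F)*(F + r) - 3 = (F + r)*(F + r) - 3 = (F + r)**2 - 3 = -3 + (F + r)**2)
H(y) = 4*y (H(y) = 4*(0 + y) = 4*y)
(H(-5) + V(4, -8))**2 = (4*(-5) + (-3 + (-8 + 4)**2))**2 = (-20 + (-3 + (-4)**2))**2 = (-20 + (-3 + 16))**2 = (-20 + 13)**2 = (-7)**2 = 49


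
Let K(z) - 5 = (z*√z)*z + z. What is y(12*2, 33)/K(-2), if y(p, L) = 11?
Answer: 33/41 - 44*I*√2/41 ≈ 0.80488 - 1.5177*I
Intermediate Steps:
K(z) = 5 + z + z^(5/2) (K(z) = 5 + ((z*√z)*z + z) = 5 + (z^(3/2)*z + z) = 5 + (z^(5/2) + z) = 5 + (z + z^(5/2)) = 5 + z + z^(5/2))
y(12*2, 33)/K(-2) = 11/(5 - 2 + (-2)^(5/2)) = 11/(5 - 2 + 4*I*√2) = 11/(3 + 4*I*√2)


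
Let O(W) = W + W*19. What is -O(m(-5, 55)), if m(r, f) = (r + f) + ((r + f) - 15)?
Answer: -1700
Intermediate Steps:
m(r, f) = -15 + 2*f + 2*r (m(r, f) = (f + r) + ((f + r) - 15) = (f + r) + (-15 + f + r) = -15 + 2*f + 2*r)
O(W) = 20*W (O(W) = W + 19*W = 20*W)
-O(m(-5, 55)) = -20*(-15 + 2*55 + 2*(-5)) = -20*(-15 + 110 - 10) = -20*85 = -1*1700 = -1700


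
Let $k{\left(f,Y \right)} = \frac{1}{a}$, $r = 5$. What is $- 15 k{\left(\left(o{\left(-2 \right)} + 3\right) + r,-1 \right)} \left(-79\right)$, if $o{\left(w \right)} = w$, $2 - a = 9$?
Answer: $- \frac{1185}{7} \approx -169.29$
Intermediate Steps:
$a = -7$ ($a = 2 - 9 = -7$)
$k{\left(f,Y \right)} = - \frac{1}{7}$ ($k{\left(f,Y \right)} = \frac{1}{-7} = - \frac{1}{7}$)
$- 15 k{\left(\left(o{\left(-2 \right)} + 3\right) + r,-1 \right)} \left(-79\right) = \left(-15\right) \left(- \frac{1}{7}\right) \left(-79\right) = \frac{15}{7} \left(-79\right) = - \frac{1185}{7}$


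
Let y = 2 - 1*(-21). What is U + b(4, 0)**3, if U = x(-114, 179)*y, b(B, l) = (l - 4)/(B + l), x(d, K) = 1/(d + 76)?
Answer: -61/38 ≈ -1.6053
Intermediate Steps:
x(d, K) = 1/(76 + d)
y = 23 (y = 2 + 21 = 23)
b(B, l) = (-4 + l)/(B + l)
U = -23/38 (U = 23/(76 - 114) = 23/(-38) = -1/38*23 = -23/38 ≈ -0.60526)
U + b(4, 0)**3 = -23/38 + ((-4 + 0)/(4 + 0))**3 = -23/38 + (-4/4)**3 = -23/38 + ((1/4)*(-4))**3 = -23/38 + (-1)**3 = -23/38 - 1 = -61/38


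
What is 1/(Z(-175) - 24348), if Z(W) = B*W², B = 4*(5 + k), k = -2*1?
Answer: 1/343152 ≈ 2.9142e-6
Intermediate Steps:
k = -2
B = 12 (B = 4*(5 - 2) = 4*3 = 12)
Z(W) = 12*W²
1/(Z(-175) - 24348) = 1/(12*(-175)² - 24348) = 1/(12*30625 - 24348) = 1/(367500 - 24348) = 1/343152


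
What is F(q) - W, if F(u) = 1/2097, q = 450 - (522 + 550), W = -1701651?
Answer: 3568362148/2097 ≈ 1.7017e+6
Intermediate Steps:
q = -622 (q = 450 - 1*1072 = 450 - 1072 = -622)
F(u) = 1/2097
F(q) - W = 1/2097 - 1*(-1701651) = 1/2097 + 1701651 = 3568362148/2097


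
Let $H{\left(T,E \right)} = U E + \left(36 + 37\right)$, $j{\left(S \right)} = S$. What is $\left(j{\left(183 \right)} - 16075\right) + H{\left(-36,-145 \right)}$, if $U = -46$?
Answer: $-9149$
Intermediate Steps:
$H{\left(T,E \right)} = 73 - 46 E$ ($H{\left(T,E \right)} = - 46 E + \left(36 + 37\right) = - 46 E + 73 = 73 - 46 E$)
$\left(j{\left(183 \right)} - 16075\right) + H{\left(-36,-145 \right)} = \left(183 - 16075\right) + \left(73 - -6670\right) = -15892 + \left(73 + 6670\right) = -15892 + 6743 = -9149$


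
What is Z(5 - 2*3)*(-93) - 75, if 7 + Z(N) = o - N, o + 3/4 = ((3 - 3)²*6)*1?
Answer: 2211/4 ≈ 552.75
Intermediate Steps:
o = -¾ (o = -¾ + ((3 - 3)²*6)*1 = -¾ + (0²*6)*1 = -¾ + (0*6)*1 = -¾ + 0*1 = -¾ + 0 = -¾ ≈ -0.75000)
Z(N) = -31/4 - N (Z(N) = -7 + (-¾ - N) = -31/4 - N)
Z(5 - 2*3)*(-93) - 75 = (-31/4 - (5 - 2*3))*(-93) - 75 = (-31/4 - (5 - 6))*(-93) - 75 = (-31/4 - 1*(-1))*(-93) - 75 = (-31/4 + 1)*(-93) - 75 = -27/4*(-93) - 75 = 2511/4 - 75 = 2211/4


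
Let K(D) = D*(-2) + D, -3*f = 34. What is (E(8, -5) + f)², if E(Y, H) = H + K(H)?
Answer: 1156/9 ≈ 128.44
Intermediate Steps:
f = -34/3 (f = -⅓*34 = -34/3 ≈ -11.333)
K(D) = -D (K(D) = -2*D + D = -D)
E(Y, H) = 0 (E(Y, H) = H - H = 0)
(E(8, -5) + f)² = (0 - 34/3)² = (-34/3)² = 1156/9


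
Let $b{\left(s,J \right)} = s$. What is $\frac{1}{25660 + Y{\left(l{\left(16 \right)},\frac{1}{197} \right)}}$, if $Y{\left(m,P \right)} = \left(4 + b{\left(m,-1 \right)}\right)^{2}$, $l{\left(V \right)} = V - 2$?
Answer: $\frac{1}{25984} \approx 3.8485 \cdot 10^{-5}$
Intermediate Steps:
$l{\left(V \right)} = -2 + V$
$Y{\left(m,P \right)} = \left(4 + m\right)^{2}$
$\frac{1}{25660 + Y{\left(l{\left(16 \right)},\frac{1}{197} \right)}} = \frac{1}{25660 + \left(4 + \left(-2 + 16\right)\right)^{2}} = \frac{1}{25660 + \left(4 + 14\right)^{2}} = \frac{1}{25660 + 18^{2}} = \frac{1}{25660 + 324} = \frac{1}{25984}$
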